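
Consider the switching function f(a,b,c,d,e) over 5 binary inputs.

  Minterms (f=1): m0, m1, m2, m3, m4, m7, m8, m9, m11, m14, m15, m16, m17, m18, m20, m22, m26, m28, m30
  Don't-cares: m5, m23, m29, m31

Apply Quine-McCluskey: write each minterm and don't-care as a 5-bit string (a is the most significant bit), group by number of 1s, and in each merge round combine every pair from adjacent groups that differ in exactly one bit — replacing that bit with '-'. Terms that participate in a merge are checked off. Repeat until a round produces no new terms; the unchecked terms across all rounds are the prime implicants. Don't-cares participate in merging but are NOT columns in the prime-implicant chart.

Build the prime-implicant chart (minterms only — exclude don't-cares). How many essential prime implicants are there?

4

Round 0: 00000✓ 00001✓ 00010✓ 00011✓ 00100✓ 00101✓ 00111✓ 01000✓ 01001✓ 01011✓ 01110✓ 01111✓ 10000✓ 10001✓ 10010✓ 10100✓ 10110✓ 10111✓ 11010✓ 11100✓ 11101✓ 11110✓ 11111✓
Round 1: -0000✓ -0001✓ -0010✓ -0100✓ -0111✓ -1110✓ -1111✓ 0-000✓ 0-001✓ 0-011✓ 0-111✓ 00-00✓ 00-01✓ 00-11✓ 000-0✓ 000-1✓ 0000-✓ 0001-✓ 001-1✓ 0010-✓ 01-11✓ 010-1✓ 0100-✓ 0111-✓ 1-010✓ 1-100✓ 1-110✓ 1-111✓ 10-00✓ 10-10✓ 100-0✓ 1000-✓ 101-0✓ 1011-✓ 11-10✓ 111-0✓ 111-1✓ 1110-✓ 1111-✓
Round 2: --111 -0-00 -00-0 -000- -111- 0--11 0-0-1 0-00- 00--1 00-0- 000-- 1--10 1-1-0 1-11- 10--0 111--
PIs = {--111, -0-00, -00-0, -000-, -111-, 0--11, 0-0-1, 0-00-, 00--1, 00-0-, 000--, 1--10, 1-1-0, 1-11-, 10--0, 111--}
Coverage chart:
  m0: -0-00,-00-0,-000-,0-00-,00-0-,000--
  m1: -000-,0-0-1,0-00-,00--1,00-0-,000--
  m2: -00-0,000--
  m3: 0--11,0-0-1,00--1,000--
  m4: -0-00,00-0-
  m7: --111,0--11,00--1
  m8: 0-00- ←essential
  m9: 0-0-1,0-00-
  m11: 0--11,0-0-1
  m14: -111- ←essential
  m15: --111,-111-,0--11
  m16: -0-00,-00-0,-000-,10--0
  m17: -000- ←essential
  m18: -00-0,1--10,10--0
  m20: -0-00,1-1-0,10--0
  m22: 1--10,1-1-0,1-11-,10--0
  m26: 1--10 ←essential
  m28: 1-1-0,111--
  m30: -111-,1--10,1-1-0,1-11-,111--
Essential: -000-, -111-, 0-00-, 1--10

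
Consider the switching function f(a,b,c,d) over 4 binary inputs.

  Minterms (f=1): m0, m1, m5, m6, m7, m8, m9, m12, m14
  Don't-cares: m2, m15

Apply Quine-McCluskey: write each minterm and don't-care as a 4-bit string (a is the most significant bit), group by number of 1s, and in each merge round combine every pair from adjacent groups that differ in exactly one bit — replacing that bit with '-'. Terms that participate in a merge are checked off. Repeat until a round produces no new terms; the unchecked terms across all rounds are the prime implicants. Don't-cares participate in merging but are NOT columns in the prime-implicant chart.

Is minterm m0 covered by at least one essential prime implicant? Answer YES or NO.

YES

size-2^0 implicants → 0000(✓)  0001(✓)  0010(✓)  0101(✓)  0110(✓)  0111(✓)  1000(✓)  1001(✓)  1100(✓)  1110(✓)  1111(✓)
size-2^1 implicants → -000(✓)  -001(✓)  -110(✓)  -111(✓)  0-01  0-10  00-0  000-(✓)  01-1  011-(✓)  1-00  100-(✓)  11-0  111-(✓)
size-2^2 implicants → -00-  -11-
Unchecked terms (primes): -00-, -11-, 0-01, 0-10, 00-0, 01-1, 1-00, 11-0
Minterm coverage:
  m0 ⊆ -00-,00-0
  m1 ⊆ -00-,0-01
  m5 ⊆ 0-01,01-1
  m6 ⊆ -11-,0-10
  m7 ⊆ -11-,01-1
  m8 ⊆ -00-,1-00
  m9 ⊆ -00- [E]
  m12 ⊆ 1-00,11-0
  m14 ⊆ -11-,11-0
E = {-00-}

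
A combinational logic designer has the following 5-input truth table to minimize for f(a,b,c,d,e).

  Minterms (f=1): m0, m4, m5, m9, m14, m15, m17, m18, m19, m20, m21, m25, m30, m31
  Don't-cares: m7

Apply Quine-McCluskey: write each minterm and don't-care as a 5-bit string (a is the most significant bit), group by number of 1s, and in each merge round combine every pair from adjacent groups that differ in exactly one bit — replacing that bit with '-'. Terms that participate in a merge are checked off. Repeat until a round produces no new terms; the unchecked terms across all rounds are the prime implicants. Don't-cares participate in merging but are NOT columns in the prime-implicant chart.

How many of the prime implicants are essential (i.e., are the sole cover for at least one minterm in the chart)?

Round 0: 00000✓ 00100✓ 00101✓ 00111✓ 01001✓ 01110✓ 01111✓ 10001✓ 10010✓ 10011✓ 10100✓ 10101✓ 11001✓ 11110✓ 11111✓
Round 1: -0100✓ -0101✓ -1001 -1110✓ -1111✓ 0-111 00-00 001-1 0010-✓ 0111-✓ 1-001 10-01 100-1 1001- 1010-✓ 1111-✓
Round 2: -010- -111-
PIs = {-010-, -1001, -111-, 0-111, 00-00, 001-1, 1-001, 10-01, 100-1, 1001-}
Coverage chart:
  m0: 00-00 ←essential
  m4: -010-,00-00
  m5: -010-,001-1
  m9: -1001 ←essential
  m14: -111- ←essential
  m15: -111-,0-111
  m17: 1-001,10-01,100-1
  m18: 1001- ←essential
  m19: 100-1,1001-
  m20: -010- ←essential
  m21: -010-,10-01
  m25: -1001,1-001
  m30: -111- ←essential
  m31: -111- ←essential
Essential: -010-, -1001, -111-, 00-00, 1001-

5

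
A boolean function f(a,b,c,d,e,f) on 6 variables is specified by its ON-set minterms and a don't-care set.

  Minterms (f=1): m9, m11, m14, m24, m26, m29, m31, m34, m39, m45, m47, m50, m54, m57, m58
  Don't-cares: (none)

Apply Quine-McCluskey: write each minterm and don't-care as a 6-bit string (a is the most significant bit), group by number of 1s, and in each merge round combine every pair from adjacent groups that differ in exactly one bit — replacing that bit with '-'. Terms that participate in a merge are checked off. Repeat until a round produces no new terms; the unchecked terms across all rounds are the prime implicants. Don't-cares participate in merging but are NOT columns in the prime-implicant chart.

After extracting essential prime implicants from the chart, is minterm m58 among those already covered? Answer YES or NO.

NO

size-2^0 implicants → 001001(✓)  001011(✓)  001110  011000(✓)  011010(✓)  011101(✓)  011111(✓)  100010(✓)  100111(✓)  101101(✓)  101111(✓)  110010(✓)  110110(✓)  111001  111010(✓)
size-2^1 implicants → -11010  0010-1  0110-0  0111-1  1-0010  10-111  1011-1  11-010  110-10
Unchecked terms (primes): -11010, 0010-1, 001110, 0110-0, 0111-1, 1-0010, 10-111, 1011-1, 11-010, 110-10, 111001
Minterm coverage:
  m9 ⊆ 0010-1 [E]
  m11 ⊆ 0010-1 [E]
  m14 ⊆ 001110 [E]
  m24 ⊆ 0110-0 [E]
  m26 ⊆ -11010,0110-0
  m29 ⊆ 0111-1 [E]
  m31 ⊆ 0111-1 [E]
  m34 ⊆ 1-0010 [E]
  m39 ⊆ 10-111 [E]
  m45 ⊆ 1011-1 [E]
  m47 ⊆ 10-111,1011-1
  m50 ⊆ 1-0010,11-010,110-10
  m54 ⊆ 110-10 [E]
  m57 ⊆ 111001 [E]
  m58 ⊆ -11010,11-010
E = {0010-1, 001110, 0110-0, 0111-1, 1-0010, 10-111, 1011-1, 110-10, 111001}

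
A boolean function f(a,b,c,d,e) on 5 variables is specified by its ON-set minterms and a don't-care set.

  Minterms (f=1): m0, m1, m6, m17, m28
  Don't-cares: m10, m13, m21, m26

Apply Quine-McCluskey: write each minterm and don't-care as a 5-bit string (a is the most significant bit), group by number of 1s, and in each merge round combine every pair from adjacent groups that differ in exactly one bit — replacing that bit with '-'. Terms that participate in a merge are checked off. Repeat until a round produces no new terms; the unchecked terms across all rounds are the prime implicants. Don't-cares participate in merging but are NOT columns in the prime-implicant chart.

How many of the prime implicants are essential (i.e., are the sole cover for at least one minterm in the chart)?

3

[col 0] 00000*, 00001*, 00110, 01010*, 01101, 10001*, 10101*, 11010*, 11100
[col 1] -0001, -1010, 0000-, 10-01
Prime implicants: -0001, -1010, 0000-, 00110, 01101, 10-01, 11100
PI chart (minterm → PIs covering it):
  0 | 0000-  (sole → essential)
  1 | -0001,0000-
  6 | 00110  (sole → essential)
  17 | -0001,10-01
  28 | 11100  (sole → essential)
Essential prime implicants: 0000-, 00110, 11100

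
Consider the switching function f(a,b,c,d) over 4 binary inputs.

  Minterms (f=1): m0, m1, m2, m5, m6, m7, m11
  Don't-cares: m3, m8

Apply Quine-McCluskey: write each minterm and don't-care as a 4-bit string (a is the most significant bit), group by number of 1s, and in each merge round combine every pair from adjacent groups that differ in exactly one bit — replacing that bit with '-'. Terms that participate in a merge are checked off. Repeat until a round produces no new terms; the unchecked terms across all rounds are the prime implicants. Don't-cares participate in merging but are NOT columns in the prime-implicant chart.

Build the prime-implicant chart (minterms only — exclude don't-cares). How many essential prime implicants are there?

3

Round 0: 0000✓ 0001✓ 0010✓ 0011✓ 0101✓ 0110✓ 0111✓ 1000✓ 1011✓
Round 1: -000 -011 0-01✓ 0-10✓ 0-11✓ 00-0✓ 00-1✓ 000-✓ 001-✓ 01-1✓ 011-✓
Round 2: 0--1 0-1- 00--
PIs = {-000, -011, 0--1, 0-1-, 00--}
Coverage chart:
  m0: -000,00--
  m1: 0--1,00--
  m2: 0-1-,00--
  m5: 0--1 ←essential
  m6: 0-1- ←essential
  m7: 0--1,0-1-
  m11: -011 ←essential
Essential: -011, 0--1, 0-1-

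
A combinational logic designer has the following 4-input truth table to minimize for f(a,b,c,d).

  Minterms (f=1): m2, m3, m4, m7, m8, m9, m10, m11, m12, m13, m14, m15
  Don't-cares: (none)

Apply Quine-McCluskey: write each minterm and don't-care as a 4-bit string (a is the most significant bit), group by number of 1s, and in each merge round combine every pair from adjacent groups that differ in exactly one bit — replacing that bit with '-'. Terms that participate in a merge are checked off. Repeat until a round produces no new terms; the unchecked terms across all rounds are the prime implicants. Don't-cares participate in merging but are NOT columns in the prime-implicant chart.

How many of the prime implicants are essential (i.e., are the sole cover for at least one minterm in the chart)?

4

Round 0: 0010✓ 0011✓ 0100✓ 0111✓ 1000✓ 1001✓ 1010✓ 1011✓ 1100✓ 1101✓ 1110✓ 1111✓
Round 1: -010✓ -011✓ -100 -111✓ 0-11✓ 001-✓ 1-00✓ 1-01✓ 1-10✓ 1-11✓ 10-0✓ 10-1✓ 100-✓ 101-✓ 11-0✓ 11-1✓ 110-✓ 111-✓
Round 2: --11 -01- 1--0✓ 1--1✓ 1-0-✓ 1-1-✓ 10--✓ 11--✓
Round 3: 1---
PIs = {--11, -01-, -100, 1---}
Coverage chart:
  m2: -01- ←essential
  m3: --11,-01-
  m4: -100 ←essential
  m7: --11 ←essential
  m8: 1--- ←essential
  m9: 1--- ←essential
  m10: -01-,1---
  m11: --11,-01-,1---
  m12: -100,1---
  m13: 1--- ←essential
  m14: 1--- ←essential
  m15: --11,1---
Essential: --11, -01-, -100, 1---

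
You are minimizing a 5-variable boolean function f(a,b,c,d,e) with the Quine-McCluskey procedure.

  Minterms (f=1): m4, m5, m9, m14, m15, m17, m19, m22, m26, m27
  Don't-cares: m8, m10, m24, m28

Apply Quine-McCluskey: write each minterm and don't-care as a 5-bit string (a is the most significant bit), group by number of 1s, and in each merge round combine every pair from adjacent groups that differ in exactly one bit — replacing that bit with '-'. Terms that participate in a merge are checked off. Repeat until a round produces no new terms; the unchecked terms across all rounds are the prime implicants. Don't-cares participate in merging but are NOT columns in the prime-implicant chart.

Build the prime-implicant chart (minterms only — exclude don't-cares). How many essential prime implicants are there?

[col 0] 00100*, 00101*, 01000*, 01001*, 01010*, 01110*, 01111*, 10001*, 10011*, 10110, 11000*, 11010*, 11011*, 11100*
[col 1] -1000*, -1010*, 0010-, 01-10, 010-0*, 0100-, 0111-, 1-011, 100-1, 11-00, 110-0*, 1101-
[col 2] -10-0
Prime implicants: -10-0, 0010-, 01-10, 0100-, 0111-, 1-011, 100-1, 10110, 11-00, 1101-
PI chart (minterm → PIs covering it):
  4 | 0010-  (sole → essential)
  5 | 0010-  (sole → essential)
  9 | 0100-  (sole → essential)
  14 | 01-10,0111-
  15 | 0111-  (sole → essential)
  17 | 100-1  (sole → essential)
  19 | 1-011,100-1
  22 | 10110  (sole → essential)
  26 | -10-0,1101-
  27 | 1-011,1101-
Essential prime implicants: 0010-, 0100-, 0111-, 100-1, 10110

5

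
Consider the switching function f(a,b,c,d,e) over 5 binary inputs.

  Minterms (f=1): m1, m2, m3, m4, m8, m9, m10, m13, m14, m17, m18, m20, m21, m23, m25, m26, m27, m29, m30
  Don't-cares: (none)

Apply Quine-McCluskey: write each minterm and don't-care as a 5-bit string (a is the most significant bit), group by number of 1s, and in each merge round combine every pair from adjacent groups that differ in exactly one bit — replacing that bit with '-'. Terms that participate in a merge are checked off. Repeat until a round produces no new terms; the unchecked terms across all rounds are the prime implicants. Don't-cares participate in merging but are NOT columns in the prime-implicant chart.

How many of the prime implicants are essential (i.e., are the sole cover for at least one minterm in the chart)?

Round 0: 00001✓ 00010✓ 00011✓ 00100✓ 01000✓ 01001✓ 01010✓ 01101✓ 01110✓ 10001✓ 10010✓ 10100✓ 10101✓ 10111✓ 11001✓ 11010✓ 11011✓ 11101✓ 11110✓
Round 1: -0001✓ -0010✓ -0100 -1001✓ -1010✓ -1101✓ -1110✓ 0-001✓ 0-010✓ 000-1 0001- 01-01✓ 01-10✓ 010-0 0100- 1-001✓ 1-010✓ 1-101✓ 10-01✓ 101-1 1010- 11-01✓ 11-10✓ 110-1 1101-
Round 2: --001 --010 -1-01 -1-10 1--01
PIs = {--001, --010, -0100, -1-01, -1-10, 000-1, 0001-, 010-0, 0100-, 1--01, 101-1, 1010-, 110-1, 1101-}
Coverage chart:
  m1: --001,000-1
  m2: --010,0001-
  m3: 000-1,0001-
  m4: -0100 ←essential
  m8: 010-0,0100-
  m9: --001,-1-01,0100-
  m10: --010,-1-10,010-0
  m13: -1-01 ←essential
  m14: -1-10 ←essential
  m17: --001,1--01
  m18: --010 ←essential
  m20: -0100,1010-
  m21: 1--01,101-1,1010-
  m23: 101-1 ←essential
  m25: --001,-1-01,1--01,110-1
  m26: --010,-1-10,1101-
  m27: 110-1,1101-
  m29: -1-01,1--01
  m30: -1-10 ←essential
Essential: --010, -0100, -1-01, -1-10, 101-1

5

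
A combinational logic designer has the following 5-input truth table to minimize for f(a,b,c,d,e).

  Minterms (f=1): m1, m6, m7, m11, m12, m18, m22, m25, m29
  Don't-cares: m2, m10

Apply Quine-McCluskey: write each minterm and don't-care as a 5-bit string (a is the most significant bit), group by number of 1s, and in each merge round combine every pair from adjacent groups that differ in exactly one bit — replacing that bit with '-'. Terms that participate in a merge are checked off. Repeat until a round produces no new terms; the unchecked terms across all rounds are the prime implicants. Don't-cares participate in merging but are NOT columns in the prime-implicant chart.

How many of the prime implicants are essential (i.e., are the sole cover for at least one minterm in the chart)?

Round 0: 00001 00010✓ 00110✓ 00111✓ 01010✓ 01011✓ 01100 10010✓ 10110✓ 11001✓ 11101✓
Round 1: -0010✓ -0110✓ 0-010 00-10✓ 0011- 0101- 10-10✓ 11-01
Round 2: -0-10
PIs = {-0-10, 0-010, 00001, 0011-, 0101-, 01100, 11-01}
Coverage chart:
  m1: 00001 ←essential
  m6: -0-10,0011-
  m7: 0011- ←essential
  m11: 0101- ←essential
  m12: 01100 ←essential
  m18: -0-10 ←essential
  m22: -0-10 ←essential
  m25: 11-01 ←essential
  m29: 11-01 ←essential
Essential: -0-10, 00001, 0011-, 0101-, 01100, 11-01

6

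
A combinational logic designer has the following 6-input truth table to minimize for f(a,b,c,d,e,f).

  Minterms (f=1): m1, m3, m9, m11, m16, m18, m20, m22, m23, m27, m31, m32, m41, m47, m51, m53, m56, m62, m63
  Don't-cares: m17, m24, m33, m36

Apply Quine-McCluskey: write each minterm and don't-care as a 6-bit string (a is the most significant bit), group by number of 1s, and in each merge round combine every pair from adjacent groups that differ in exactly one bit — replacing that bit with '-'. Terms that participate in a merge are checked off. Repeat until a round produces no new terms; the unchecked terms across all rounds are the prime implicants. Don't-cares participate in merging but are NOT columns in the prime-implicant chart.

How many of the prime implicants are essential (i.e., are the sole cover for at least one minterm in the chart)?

Round 0: 000001✓ 000011✓ 001001✓ 001011✓ 010000✓ 010001✓ 010010✓ 010100✓ 010110✓ 010111✓ 011000✓ 011011✓ 011111✓ 100000✓ 100001✓ 100100✓ 101001✓ 101111✓ 110011 110101 111000✓ 111110✓ 111111✓
Round 1: -00001✓ -01001✓ -11000 -11111 0-0001 0-1011 00-001✓ 00-011✓ 0000-1✓ 0010-1✓ 01-000 01-111 010-00✓ 010-10✓ 0100-0✓ 01000- 0101-0✓ 01011- 011-11 1-1111 10-001✓ 100-00 10000- 11111-
Round 2: -0-001 00-0-1 010--0
PIs = {-0-001, -11000, -11111, 0-0001, 0-1011, 00-0-1, 01-000, 01-111, 010--0, 01000-, 01011-, 011-11, 1-1111, 100-00, 10000-, 110011, 110101, 11111-}
Coverage chart:
  m1: -0-001,0-0001,00-0-1
  m3: 00-0-1 ←essential
  m9: -0-001,00-0-1
  m11: 0-1011,00-0-1
  m16: 01-000,010--0,01000-
  m18: 010--0 ←essential
  m20: 010--0 ←essential
  m22: 010--0,01011-
  m23: 01-111,01011-
  m27: 0-1011,011-11
  m31: -11111,01-111,011-11
  m32: 100-00,10000-
  m41: -0-001 ←essential
  m47: 1-1111 ←essential
  m51: 110011 ←essential
  m53: 110101 ←essential
  m56: -11000 ←essential
  m62: 11111- ←essential
  m63: -11111,1-1111,11111-
Essential: -0-001, -11000, 00-0-1, 010--0, 1-1111, 110011, 110101, 11111-

8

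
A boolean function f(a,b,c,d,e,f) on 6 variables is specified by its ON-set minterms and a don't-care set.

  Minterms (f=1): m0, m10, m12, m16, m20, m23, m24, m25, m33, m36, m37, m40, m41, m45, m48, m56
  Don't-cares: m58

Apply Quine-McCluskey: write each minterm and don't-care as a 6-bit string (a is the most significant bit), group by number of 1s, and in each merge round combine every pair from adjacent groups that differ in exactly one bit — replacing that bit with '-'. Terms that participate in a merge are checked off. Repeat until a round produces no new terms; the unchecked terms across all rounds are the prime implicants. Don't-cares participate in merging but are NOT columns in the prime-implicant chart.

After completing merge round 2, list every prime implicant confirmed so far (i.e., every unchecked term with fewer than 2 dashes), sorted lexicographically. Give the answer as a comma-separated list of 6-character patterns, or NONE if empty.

size-2^0 implicants → 000000(✓)  001010  001100  010000(✓)  010100(✓)  010111  011000(✓)  011001(✓)  100001(✓)  100100(✓)  100101(✓)  101000(✓)  101001(✓)  101101(✓)  110000(✓)  111000(✓)  111010(✓)
size-2^1 implicants → -10000(✓)  -11000(✓)  0-0000  01-000(✓)  010-00  01100-  1-1000  10-001(✓)  10-101(✓)  100-01(✓)  10010-  101-01(✓)  10100-  11-000(✓)  1110-0
size-2^2 implicants → -1-000  10--01
Unchecked terms (primes): -1-000, 0-0000, 001010, 001100, 010-00, 010111, 01100-, 1-1000, 10--01, 10010-, 10100-, 1110-0

0-0000, 001010, 001100, 010-00, 010111, 01100-, 1-1000, 10010-, 10100-, 1110-0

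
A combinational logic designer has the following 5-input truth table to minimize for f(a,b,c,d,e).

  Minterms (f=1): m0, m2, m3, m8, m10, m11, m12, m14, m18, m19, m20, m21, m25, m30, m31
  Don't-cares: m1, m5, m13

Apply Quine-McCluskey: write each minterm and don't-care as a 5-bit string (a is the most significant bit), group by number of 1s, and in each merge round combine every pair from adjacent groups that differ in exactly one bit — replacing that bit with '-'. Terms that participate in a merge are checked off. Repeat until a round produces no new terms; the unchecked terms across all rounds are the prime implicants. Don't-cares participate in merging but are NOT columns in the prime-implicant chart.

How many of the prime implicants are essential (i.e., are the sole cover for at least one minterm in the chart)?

5

[col 0] 00000*, 00001*, 00010*, 00011*, 00101*, 01000*, 01010*, 01011*, 01100*, 01101*, 01110*, 10010*, 10011*, 10100*, 10101*, 11001, 11110*, 11111*
[col 1] -0010*, -0011*, -0101, -1110, 0-000*, 0-010*, 0-011*, 0-101, 00-01, 000-0*, 000-1*, 0000-*, 0001-*, 01-00*, 01-10*, 010-0*, 0101-*, 011-0*, 0110-, 1001-*, 1010-, 1111-
[col 2] -001-, 0-0-0, 0-01-, 000--, 01--0
Prime implicants: -001-, -0101, -1110, 0-0-0, 0-01-, 0-101, 00-01, 000--, 01--0, 0110-, 1010-, 11001, 1111-
PI chart (minterm → PIs covering it):
  0 | 0-0-0,000--
  2 | -001-,0-0-0,0-01-,000--
  3 | -001-,0-01-,000--
  8 | 0-0-0,01--0
  10 | 0-0-0,0-01-,01--0
  11 | 0-01-  (sole → essential)
  12 | 01--0,0110-
  14 | -1110,01--0
  18 | -001-  (sole → essential)
  19 | -001-  (sole → essential)
  20 | 1010-  (sole → essential)
  21 | -0101,1010-
  25 | 11001  (sole → essential)
  30 | -1110,1111-
  31 | 1111-  (sole → essential)
Essential prime implicants: -001-, 0-01-, 1010-, 11001, 1111-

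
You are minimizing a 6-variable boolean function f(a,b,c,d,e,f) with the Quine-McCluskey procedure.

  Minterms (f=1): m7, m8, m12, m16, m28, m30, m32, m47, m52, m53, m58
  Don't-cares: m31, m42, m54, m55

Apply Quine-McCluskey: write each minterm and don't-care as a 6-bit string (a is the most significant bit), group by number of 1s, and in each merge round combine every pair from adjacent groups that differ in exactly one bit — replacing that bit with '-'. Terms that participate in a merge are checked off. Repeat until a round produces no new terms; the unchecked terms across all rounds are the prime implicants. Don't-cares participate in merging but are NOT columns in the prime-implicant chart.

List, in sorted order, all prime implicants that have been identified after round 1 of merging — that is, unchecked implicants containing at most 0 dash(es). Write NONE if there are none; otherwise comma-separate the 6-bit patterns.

000111, 010000, 100000, 101111

Round 0: 000111 001000✓ 001100✓ 010000 011100✓ 011110✓ 011111✓ 100000 101010✓ 101111 110100✓ 110101✓ 110110✓ 110111✓ 111010✓
Round 1: 0-1100 001-00 0111-0 01111- 1-1010 1101-0✓ 1101-1✓ 11010-✓ 11011-✓
Round 2: 1101--
PIs = {0-1100, 000111, 001-00, 010000, 0111-0, 01111-, 1-1010, 100000, 101111, 1101--}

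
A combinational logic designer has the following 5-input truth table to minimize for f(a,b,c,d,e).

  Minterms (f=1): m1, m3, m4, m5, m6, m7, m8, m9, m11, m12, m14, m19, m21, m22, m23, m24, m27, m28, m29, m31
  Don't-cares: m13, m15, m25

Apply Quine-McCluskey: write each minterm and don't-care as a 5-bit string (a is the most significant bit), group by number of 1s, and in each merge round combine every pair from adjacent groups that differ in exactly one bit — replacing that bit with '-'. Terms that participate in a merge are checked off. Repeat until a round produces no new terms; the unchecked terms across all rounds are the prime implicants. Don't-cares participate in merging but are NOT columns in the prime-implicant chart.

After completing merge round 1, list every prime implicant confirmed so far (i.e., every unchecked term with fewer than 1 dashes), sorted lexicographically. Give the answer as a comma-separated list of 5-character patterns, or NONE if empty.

[col 0] 00001*, 00011*, 00100*, 00101*, 00110*, 00111*, 01000*, 01001*, 01011*, 01100*, 01101*, 01110*, 01111*, 10011*, 10101*, 10110*, 10111*, 11000*, 11001*, 11011*, 11100*, 11101*, 11111*
[col 1] -0011*, -0101*, -0110*, -0111*, -1000*, -1001*, -1011*, -1100*, -1101*, -1111*, 0-001*, 0-011*, 0-100*, 0-101*, 0-110*, 0-111*, 00-01*, 00-11*, 000-1*, 001-0*, 001-1*, 0010-*, 0011-*, 01-00*, 01-01*, 01-11*, 010-1*, 0100-*, 011-0*, 011-1*, 0110-*, 0111-*, 1-011*, 1-101*, 1-111*, 10-11*, 101-1*, 1011-*, 11-00*, 11-01*, 11-11*, 110-1*, 1100-*, 111-1*, 1110-*
[col 2] --011*, --101*, --111*, -0-11*, -01-1*, -011-, -1-00*, -1-01*, -1-11*, -10-1*, -100-*, -11-1*, -110-*, 0--01*, 0--11*, 0-0-1*, 0-1-0*, 0-1-1*, 0-10-*, 0-11-*, 00--1*, 001--*, 01--1*, 01-0-*, 011--*, 1--11*, 1-1-1*, 11--1*, 11-0-*
[col 3] ---11, --1-1, -1--1, -1-0-, 0---1, 0-1--
Prime implicants: ---11, --1-1, -011-, -1--1, -1-0-, 0---1, 0-1--

NONE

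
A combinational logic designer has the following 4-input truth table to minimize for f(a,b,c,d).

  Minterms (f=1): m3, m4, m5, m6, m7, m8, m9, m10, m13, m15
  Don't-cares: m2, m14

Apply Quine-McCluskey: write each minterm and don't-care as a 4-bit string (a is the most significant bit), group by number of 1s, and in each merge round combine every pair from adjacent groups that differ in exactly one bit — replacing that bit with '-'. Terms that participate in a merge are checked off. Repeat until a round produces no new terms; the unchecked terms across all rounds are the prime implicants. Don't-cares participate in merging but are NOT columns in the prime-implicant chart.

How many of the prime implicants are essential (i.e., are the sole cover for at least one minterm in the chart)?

size-2^0 implicants → 0010(✓)  0011(✓)  0100(✓)  0101(✓)  0110(✓)  0111(✓)  1000(✓)  1001(✓)  1010(✓)  1101(✓)  1110(✓)  1111(✓)
size-2^1 implicants → -010(✓)  -101(✓)  -110(✓)  -111(✓)  0-10(✓)  0-11(✓)  001-(✓)  01-0(✓)  01-1(✓)  010-(✓)  011-(✓)  1-01  1-10(✓)  10-0  100-  11-1(✓)  111-(✓)
size-2^2 implicants → --10  -1-1  -11-  0-1-  01--
Unchecked terms (primes): --10, -1-1, -11-, 0-1-, 01--, 1-01, 10-0, 100-
Minterm coverage:
  m3 ⊆ 0-1- [E]
  m4 ⊆ 01-- [E]
  m5 ⊆ -1-1,01--
  m6 ⊆ --10,-11-,0-1-,01--
  m7 ⊆ -1-1,-11-,0-1-,01--
  m8 ⊆ 10-0,100-
  m9 ⊆ 1-01,100-
  m10 ⊆ --10,10-0
  m13 ⊆ -1-1,1-01
  m15 ⊆ -1-1,-11-
E = {0-1-, 01--}

2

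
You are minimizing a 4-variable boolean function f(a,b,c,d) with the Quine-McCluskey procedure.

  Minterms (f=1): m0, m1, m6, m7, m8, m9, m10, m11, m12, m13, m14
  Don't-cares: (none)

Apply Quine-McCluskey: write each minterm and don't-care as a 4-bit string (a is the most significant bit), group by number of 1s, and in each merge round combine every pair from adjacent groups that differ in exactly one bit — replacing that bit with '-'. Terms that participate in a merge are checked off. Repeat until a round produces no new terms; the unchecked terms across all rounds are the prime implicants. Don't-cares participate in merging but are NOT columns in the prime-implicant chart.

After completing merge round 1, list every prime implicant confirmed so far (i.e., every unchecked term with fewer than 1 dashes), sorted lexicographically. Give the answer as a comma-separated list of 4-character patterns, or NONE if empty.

size-2^0 implicants → 0000(✓)  0001(✓)  0110(✓)  0111(✓)  1000(✓)  1001(✓)  1010(✓)  1011(✓)  1100(✓)  1101(✓)  1110(✓)
size-2^1 implicants → -000(✓)  -001(✓)  -110  000-(✓)  011-  1-00(✓)  1-01(✓)  1-10(✓)  10-0(✓)  10-1(✓)  100-(✓)  101-(✓)  11-0(✓)  110-(✓)
size-2^2 implicants → -00-  1--0  1-0-  10--
Unchecked terms (primes): -00-, -110, 011-, 1--0, 1-0-, 10--

NONE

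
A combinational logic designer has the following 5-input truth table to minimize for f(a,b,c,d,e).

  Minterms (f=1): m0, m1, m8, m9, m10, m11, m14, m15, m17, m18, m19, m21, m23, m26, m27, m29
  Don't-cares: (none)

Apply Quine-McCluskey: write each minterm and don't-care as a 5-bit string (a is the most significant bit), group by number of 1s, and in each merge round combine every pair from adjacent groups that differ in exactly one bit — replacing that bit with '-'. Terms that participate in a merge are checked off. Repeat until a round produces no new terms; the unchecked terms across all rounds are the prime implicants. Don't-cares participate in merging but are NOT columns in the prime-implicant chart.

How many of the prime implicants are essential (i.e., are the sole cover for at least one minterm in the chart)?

size-2^0 implicants → 00000(✓)  00001(✓)  01000(✓)  01001(✓)  01010(✓)  01011(✓)  01110(✓)  01111(✓)  10001(✓)  10010(✓)  10011(✓)  10101(✓)  10111(✓)  11010(✓)  11011(✓)  11101(✓)
size-2^1 implicants → -0001  -1010(✓)  -1011(✓)  0-000(✓)  0-001(✓)  0000-(✓)  01-10(✓)  01-11(✓)  010-0(✓)  010-1(✓)  0100-(✓)  0101-(✓)  0111-(✓)  1-010(✓)  1-011(✓)  1-101  10-01(✓)  10-11(✓)  100-1(✓)  1001-(✓)  101-1(✓)  1101-(✓)
size-2^2 implicants → -101-  0-00-  01-1-  010--  1-01-  10--1
Unchecked terms (primes): -0001, -101-, 0-00-, 01-1-, 010--, 1-01-, 1-101, 10--1
Minterm coverage:
  m0 ⊆ 0-00- [E]
  m1 ⊆ -0001,0-00-
  m8 ⊆ 0-00-,010--
  m9 ⊆ 0-00-,010--
  m10 ⊆ -101-,01-1-,010--
  m11 ⊆ -101-,01-1-,010--
  m14 ⊆ 01-1- [E]
  m15 ⊆ 01-1- [E]
  m17 ⊆ -0001,10--1
  m18 ⊆ 1-01- [E]
  m19 ⊆ 1-01-,10--1
  m21 ⊆ 1-101,10--1
  m23 ⊆ 10--1 [E]
  m26 ⊆ -101-,1-01-
  m27 ⊆ -101-,1-01-
  m29 ⊆ 1-101 [E]
E = {0-00-, 01-1-, 1-01-, 1-101, 10--1}

5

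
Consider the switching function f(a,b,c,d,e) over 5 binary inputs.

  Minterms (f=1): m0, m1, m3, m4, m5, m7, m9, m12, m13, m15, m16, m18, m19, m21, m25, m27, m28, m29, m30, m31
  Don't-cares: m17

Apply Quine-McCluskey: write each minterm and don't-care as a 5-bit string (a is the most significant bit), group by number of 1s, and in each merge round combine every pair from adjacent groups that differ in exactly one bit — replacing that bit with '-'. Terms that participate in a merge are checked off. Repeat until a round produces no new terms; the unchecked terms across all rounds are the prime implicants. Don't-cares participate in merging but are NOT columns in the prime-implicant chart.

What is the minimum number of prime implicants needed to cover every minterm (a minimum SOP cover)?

[col 0] 00000*, 00001*, 00011*, 00100*, 00101*, 00111*, 01001*, 01100*, 01101*, 01111*, 10000*, 10001*, 10010*, 10011*, 10101*, 11001*, 11011*, 11100*, 11101*, 11110*, 11111*
[col 1] -0000*, -0001*, -0011*, -0101*, -1001*, -1100*, -1101*, -1111*, 0-001*, 0-100*, 0-101*, 0-111*, 00-00*, 00-01*, 00-11*, 000-1*, 0000-*, 001-1*, 0010-*, 01-01*, 011-1*, 0110-*, 1-001*, 1-011*, 1-101*, 10-01*, 100-0*, 100-1*, 1000-*, 1001-*, 11-01*, 11-11*, 110-1*, 111-0*, 111-1*, 1110-*, 1111-*
[col 2] --001*, --101*, -0-01*, -00-1, -000-, -1-01*, -11-1, -110-, 0--01*, 0-1-1, 0-10-, 00--1, 00-0-, 1--01*, 1-0-1, 100--, 11--1, 111--
[col 3] ---01
Prime implicants: ---01, -00-1, -000-, -11-1, -110-, 0-1-1, 0-10-, 00--1, 00-0-, 1-0-1, 100--, 11--1, 111--
PI chart (minterm → PIs covering it):
  0 | -000-,00-0-
  1 | ---01,-00-1,-000-,00--1,00-0-
  3 | -00-1,00--1
  4 | 0-10-,00-0-
  5 | ---01,0-1-1,0-10-,00--1,00-0-
  7 | 0-1-1,00--1
  9 | ---01  (sole → essential)
  12 | -110-,0-10-
  13 | ---01,-11-1,-110-,0-1-1,0-10-
  15 | -11-1,0-1-1
  16 | -000-,100--
  18 | 100--  (sole → essential)
  19 | -00-1,1-0-1,100--
  21 | ---01  (sole → essential)
  25 | ---01,1-0-1,11--1
  27 | 1-0-1,11--1
  28 | -110-,111--
  29 | ---01,-11-1,-110-,11--1,111--
  30 | 111--  (sole → essential)
  31 | -11-1,11--1,111--
Essential prime implicants: ---01, 100--, 111--
Petrick residual → -00-1, -000-, 0-1-1, 0-10-, 1-0-1
Minimum SOP uses 8 PIs: d'e + b'c'e + b'c'd' + a'ce + a'cd' + ac'e + ab'c' + abc

8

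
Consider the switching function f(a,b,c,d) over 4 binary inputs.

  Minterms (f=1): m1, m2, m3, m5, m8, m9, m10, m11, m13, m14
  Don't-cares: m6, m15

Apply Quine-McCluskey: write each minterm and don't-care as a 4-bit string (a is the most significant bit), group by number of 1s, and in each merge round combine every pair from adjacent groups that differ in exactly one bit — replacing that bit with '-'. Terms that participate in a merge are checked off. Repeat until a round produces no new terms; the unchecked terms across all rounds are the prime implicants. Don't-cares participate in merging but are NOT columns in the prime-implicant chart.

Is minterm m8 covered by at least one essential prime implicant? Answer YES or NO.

[col 0] 0001*, 0010*, 0011*, 0101*, 0110*, 1000*, 1001*, 1010*, 1011*, 1101*, 1110*, 1111*
[col 1] -001*, -010*, -011*, -101*, -110*, 0-01*, 0-10*, 00-1*, 001-*, 1-01*, 1-10*, 1-11*, 10-0*, 10-1*, 100-*, 101-*, 11-1*, 111-*
[col 2] --01, --10, -0-1, -01-, 1--1, 1-1-, 10--
Prime implicants: --01, --10, -0-1, -01-, 1--1, 1-1-, 10--
PI chart (minterm → PIs covering it):
  1 | --01,-0-1
  2 | --10,-01-
  3 | -0-1,-01-
  5 | --01  (sole → essential)
  8 | 10--  (sole → essential)
  9 | --01,-0-1,1--1,10--
  10 | --10,-01-,1-1-,10--
  11 | -0-1,-01-,1--1,1-1-,10--
  13 | --01,1--1
  14 | --10,1-1-
Essential prime implicants: --01, 10--

YES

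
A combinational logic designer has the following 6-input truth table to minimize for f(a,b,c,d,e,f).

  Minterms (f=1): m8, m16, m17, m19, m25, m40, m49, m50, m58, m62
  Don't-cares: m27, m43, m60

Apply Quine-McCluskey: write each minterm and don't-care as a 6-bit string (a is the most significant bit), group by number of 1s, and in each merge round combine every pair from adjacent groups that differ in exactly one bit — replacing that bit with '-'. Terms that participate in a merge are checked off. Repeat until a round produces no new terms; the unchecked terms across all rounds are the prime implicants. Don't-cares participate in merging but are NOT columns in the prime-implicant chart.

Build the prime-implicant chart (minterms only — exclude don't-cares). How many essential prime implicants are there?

5

Round 0: 001000✓ 010000✓ 010001✓ 010011✓ 011001✓ 011011✓ 101000✓ 101011 110001✓ 110010✓ 111010✓ 111100✓ 111110✓
Round 1: -01000 -10001 01-001✓ 01-011✓ 0100-1✓ 01000- 0110-1✓ 11-010 111-10 1111-0
Round 2: 01-0-1
PIs = {-01000, -10001, 01-0-1, 01000-, 101011, 11-010, 111-10, 1111-0}
Coverage chart:
  m8: -01000 ←essential
  m16: 01000- ←essential
  m17: -10001,01-0-1,01000-
  m19: 01-0-1 ←essential
  m25: 01-0-1 ←essential
  m40: -01000 ←essential
  m49: -10001 ←essential
  m50: 11-010 ←essential
  m58: 11-010,111-10
  m62: 111-10,1111-0
Essential: -01000, -10001, 01-0-1, 01000-, 11-010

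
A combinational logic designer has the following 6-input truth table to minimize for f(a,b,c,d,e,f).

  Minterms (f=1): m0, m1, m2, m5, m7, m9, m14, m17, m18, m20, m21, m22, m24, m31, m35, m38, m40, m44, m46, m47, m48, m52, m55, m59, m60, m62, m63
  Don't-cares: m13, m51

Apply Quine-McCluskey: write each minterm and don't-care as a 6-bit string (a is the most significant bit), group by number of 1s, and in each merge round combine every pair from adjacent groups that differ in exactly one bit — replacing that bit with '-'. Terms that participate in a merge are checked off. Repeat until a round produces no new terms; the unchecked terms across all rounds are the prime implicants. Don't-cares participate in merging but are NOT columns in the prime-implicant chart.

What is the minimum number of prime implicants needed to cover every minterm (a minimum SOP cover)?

16

Round 0: 000000✓ 000001✓ 000010✓ 000101✓ 000111✓ 001001✓ 001101✓ 001110✓ 010001✓ 010010✓ 010100✓ 010101✓ 010110✓ 011000 011111✓ 100011✓ 100110✓ 101000✓ 101100✓ 101110✓ 101111✓ 110000✓ 110011✓ 110100✓ 110111✓ 111011✓ 111100✓ 111110✓ 111111✓
Round 1: -01110 -10100 -11111 0-0001✓ 0-0010 0-0101✓ 00-001✓ 00-101✓ 000-01✓ 0000-0 00000- 0001-1 001-01✓ 010-01✓ 010-10 0101-0 01010- 1-0011 1-1100✓ 1-1110✓ 1-1111✓ 10-110 101-00 1011-0✓ 10111-✓ 11-011✓ 11-100 11-111✓ 110-00 110-11✓ 111-11✓ 1111-0✓ 11111-✓
Round 2: 0-0-01 00--01 1-11-0 1-111- 11--11
PIs = {-01110, -10100, -11111, 0-0-01, 0-0010, 00--01, 0000-0, 00000-, 0001-1, 010-10, 0101-0, 01010-, 011000, 1-0011, 1-11-0, 1-111-, 10-110, 101-00, 11--11, 11-100, 110-00}
Coverage chart:
  m0: 0000-0,00000-
  m1: 0-0-01,00--01,00000-
  m2: 0-0010,0000-0
  m5: 0-0-01,00--01,0001-1
  m7: 0001-1 ←essential
  m9: 00--01 ←essential
  m14: -01110 ←essential
  m17: 0-0-01 ←essential
  m18: 0-0010,010-10
  m20: -10100,0101-0,01010-
  m21: 0-0-01,01010-
  m22: 010-10,0101-0
  m24: 011000 ←essential
  m31: -11111 ←essential
  m35: 1-0011 ←essential
  m38: 10-110 ←essential
  m40: 101-00 ←essential
  m44: 1-11-0,101-00
  m46: -01110,1-11-0,1-111-,10-110
  m47: 1-111- ←essential
  m48: 110-00 ←essential
  m52: -10100,11-100,110-00
  m55: 11--11 ←essential
  m59: 11--11 ←essential
  m60: 1-11-0,11-100
  m62: 1-11-0,1-111-
  m63: -11111,1-111-,11--11
Essential: -01110, -11111, 0-0-01, 00--01, 0001-1, 011000, 1-0011, 1-111-, 10-110, 101-00, 11--11, 110-00
Petrick residual → -10100, 0000-0, 010-10, 1-11-0
Min cover (16 terms): b'cdef' + bc'de'f' + bcdef + a'c'e'f + a'b'e'f + a'b'c'd'f' + a'b'c'df + a'bc'ef' + a'bcd'e'f' + ac'd'ef + acdf' + acde + ab'def' + ab'ce'f' + abef + abc'e'f'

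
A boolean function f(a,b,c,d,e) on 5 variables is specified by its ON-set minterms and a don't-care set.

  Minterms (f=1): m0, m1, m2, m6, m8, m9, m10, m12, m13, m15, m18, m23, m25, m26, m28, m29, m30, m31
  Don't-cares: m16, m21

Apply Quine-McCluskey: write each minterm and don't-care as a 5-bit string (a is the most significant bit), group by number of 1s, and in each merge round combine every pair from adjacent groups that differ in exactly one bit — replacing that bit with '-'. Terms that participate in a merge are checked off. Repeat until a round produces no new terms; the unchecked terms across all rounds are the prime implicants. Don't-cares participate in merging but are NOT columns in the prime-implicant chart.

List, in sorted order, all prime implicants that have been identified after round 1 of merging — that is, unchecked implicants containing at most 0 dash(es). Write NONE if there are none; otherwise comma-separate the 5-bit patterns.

NONE

Round 0: 00000✓ 00001✓ 00010✓ 00110✓ 01000✓ 01001✓ 01010✓ 01100✓ 01101✓ 01111✓ 10000✓ 10010✓ 10101✓ 10111✓ 11001✓ 11010✓ 11100✓ 11101✓ 11110✓ 11111✓
Round 1: -0000✓ -0010✓ -1001✓ -1010✓ -1100✓ -1101✓ -1111✓ 0-000✓ 0-001✓ 0-010✓ 00-10 000-0✓ 0000-✓ 01-00✓ 01-01✓ 010-0✓ 0100-✓ 011-1✓ 0110-✓ 1-010✓ 1-101✓ 1-111✓ 100-0✓ 101-1✓ 11-01✓ 11-10 111-0✓ 111-1✓ 1110-✓ 1111-✓
Round 2: --010 -00-0 -1-01 -11-1 -110- 0-0-0 0-00- 01-0- 1-1-1 111--
PIs = {--010, -00-0, -1-01, -11-1, -110-, 0-0-0, 0-00-, 00-10, 01-0-, 1-1-1, 11-10, 111--}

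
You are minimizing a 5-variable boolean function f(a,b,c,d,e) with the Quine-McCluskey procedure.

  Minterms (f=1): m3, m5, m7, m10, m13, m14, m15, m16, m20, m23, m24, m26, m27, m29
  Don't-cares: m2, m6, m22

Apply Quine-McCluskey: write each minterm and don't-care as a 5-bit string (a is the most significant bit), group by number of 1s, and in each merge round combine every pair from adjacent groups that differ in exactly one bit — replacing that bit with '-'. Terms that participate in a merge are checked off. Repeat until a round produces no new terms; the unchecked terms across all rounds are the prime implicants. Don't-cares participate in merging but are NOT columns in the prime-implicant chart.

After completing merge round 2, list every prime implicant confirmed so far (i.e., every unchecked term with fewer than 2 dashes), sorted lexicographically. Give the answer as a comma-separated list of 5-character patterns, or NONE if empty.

[col 0] 00010*, 00011*, 00101*, 00110*, 00111*, 01010*, 01101*, 01110*, 01111*, 10000*, 10100*, 10110*, 10111*, 11000*, 11010*, 11011*, 11101*
[col 1] -0110*, -0111*, -1010, -1101, 0-010*, 0-101*, 0-110*, 0-111*, 00-10*, 00-11*, 0001-*, 001-1*, 0011-*, 01-10*, 011-1*, 0111-*, 1-000, 10-00, 101-0, 1011-*, 110-0, 1101-
[col 2] -011-, 0--10, 0-1-1, 0-11-, 00-1-
Prime implicants: -011-, -1010, -1101, 0--10, 0-1-1, 0-11-, 00-1-, 1-000, 10-00, 101-0, 110-0, 1101-

-1010, -1101, 1-000, 10-00, 101-0, 110-0, 1101-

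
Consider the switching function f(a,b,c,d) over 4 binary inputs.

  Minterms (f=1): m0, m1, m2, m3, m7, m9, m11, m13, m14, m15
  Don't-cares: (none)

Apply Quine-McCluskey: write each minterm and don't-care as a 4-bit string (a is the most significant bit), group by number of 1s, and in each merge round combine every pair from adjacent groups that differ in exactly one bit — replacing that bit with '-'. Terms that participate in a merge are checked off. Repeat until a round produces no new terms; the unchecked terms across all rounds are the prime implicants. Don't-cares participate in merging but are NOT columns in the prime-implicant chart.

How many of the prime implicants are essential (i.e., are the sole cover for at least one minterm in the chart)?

Round 0: 0000✓ 0001✓ 0010✓ 0011✓ 0111✓ 1001✓ 1011✓ 1101✓ 1110✓ 1111✓
Round 1: -001✓ -011✓ -111✓ 0-11✓ 00-0✓ 00-1✓ 000-✓ 001-✓ 1-01✓ 1-11✓ 10-1✓ 11-1✓ 111-
Round 2: --11 -0-1 00-- 1--1
PIs = {--11, -0-1, 00--, 1--1, 111-}
Coverage chart:
  m0: 00-- ←essential
  m1: -0-1,00--
  m2: 00-- ←essential
  m3: --11,-0-1,00--
  m7: --11 ←essential
  m9: -0-1,1--1
  m11: --11,-0-1,1--1
  m13: 1--1 ←essential
  m14: 111- ←essential
  m15: --11,1--1,111-
Essential: --11, 00--, 1--1, 111-

4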